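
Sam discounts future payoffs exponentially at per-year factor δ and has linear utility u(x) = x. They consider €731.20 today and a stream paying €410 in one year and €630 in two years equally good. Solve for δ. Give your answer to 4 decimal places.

δ ≈ 0.8000

The stream is worth 410δ + 630δ² today, so 410δ + 630δ² = 731.20.
That is, 630δ² + 410δ − 731.20 = 0, a quadratic in δ.
δ = (−410 + √(410² + 4·630·731.20)) / (2·630) = (−410 + √2010724.00) / 1260 ≈ 0.8000.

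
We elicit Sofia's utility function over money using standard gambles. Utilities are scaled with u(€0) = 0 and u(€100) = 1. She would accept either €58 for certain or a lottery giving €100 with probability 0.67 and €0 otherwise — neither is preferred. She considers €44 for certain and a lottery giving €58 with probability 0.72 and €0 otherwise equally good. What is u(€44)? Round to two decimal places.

From the first indifference, u(€58) = 0.67·u(€100) + 0.33·u(€0) = 0.67·1 + 0.33·0 = 0.67.
The second indifference gives u(€44) = 0.72·u(€58) + 0.28·u(€0) = 0.72·0.67 + 0.28·0.00 = 0.4824.

0.48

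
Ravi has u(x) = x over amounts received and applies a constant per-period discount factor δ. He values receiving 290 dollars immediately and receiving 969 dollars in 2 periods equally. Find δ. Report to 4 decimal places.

Equating discounted utilities: u(290) = δ^2·u(969) ⇒ δ^2 = u(290)/u(969).
With u(x) = x: δ^2 = 290/969 = 0.29928.
Taking the square root: δ = 0.29928^(1/2) ≈ 0.5471.

δ ≈ 0.5471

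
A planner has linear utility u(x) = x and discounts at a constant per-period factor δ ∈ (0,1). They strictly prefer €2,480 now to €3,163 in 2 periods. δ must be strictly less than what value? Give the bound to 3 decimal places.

δ < 0.885

Under u(x) = x this choice says 2480 > δ^2·3163.
So δ^2 < 2480/3163 = 0.78407; taking the square root of both positive sides preserves the inequality.
δ < 0.78407^(1/2) = 0.885.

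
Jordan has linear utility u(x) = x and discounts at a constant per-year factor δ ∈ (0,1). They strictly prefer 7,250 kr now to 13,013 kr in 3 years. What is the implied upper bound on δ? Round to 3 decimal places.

δ < 0.823

Under u(x) = x this choice says 7250 > δ^3·13013.
Hence δ^3 < 7250/13013 = 0.55714, and x ↦ x^(1/3) is increasing on (0,∞).
δ < (7250/13013)^(1/3) ≈ 0.823.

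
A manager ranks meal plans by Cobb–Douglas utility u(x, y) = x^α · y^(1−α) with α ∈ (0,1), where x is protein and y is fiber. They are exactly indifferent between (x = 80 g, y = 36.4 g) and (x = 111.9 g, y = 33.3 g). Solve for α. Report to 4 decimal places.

α ≈ 0.2096

Indifference: 80^α · 36.4^(1−α) = 111.9^α · 33.3^(1−α).
Rearrange to (80/111.9)^α = (33.3/36.4)^(1−α) and take logs: α·-0.3355790 = (1−α)·-0.0890114.
Thus α·(-0.4245904) = -0.0890114, so α = -0.0890114/-0.4245904 ≈ 0.2096.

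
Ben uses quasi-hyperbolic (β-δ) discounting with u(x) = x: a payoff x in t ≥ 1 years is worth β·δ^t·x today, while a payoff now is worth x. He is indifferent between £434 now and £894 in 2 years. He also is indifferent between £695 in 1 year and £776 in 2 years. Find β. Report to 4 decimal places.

Both payoffs in the second observation are in the future, so β drops out: δ^1·695 = δ^2·776 ⇒ δ = 695/776 = 0.89562.
The first indifference: 434 = β·δ^2·894, so β = 434/(δ^2·894) = 434/(0.80213·894) ≈ 0.6052.

β ≈ 0.6052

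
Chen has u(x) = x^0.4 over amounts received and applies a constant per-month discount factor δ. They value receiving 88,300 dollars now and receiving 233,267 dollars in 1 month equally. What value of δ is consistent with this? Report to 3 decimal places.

The payoff in 1 month is discounted by δ, so u(88300) = δ·u(233267) and δ = u(88300)/u(233267).
Since u(x) = x^0.4, δ = (88300/233267)^0.4 = 0.37854^0.4 = 0.67802.

δ ≈ 0.678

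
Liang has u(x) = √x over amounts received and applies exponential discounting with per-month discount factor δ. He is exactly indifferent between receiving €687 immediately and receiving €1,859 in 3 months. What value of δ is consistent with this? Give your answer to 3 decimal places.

δ ≈ 0.847

Indifference means u(687) = δ^3 · u(1859), so δ^3 = u(687)/u(1859).
With u(x) = √x: δ^3 = √687/√1859 = √(687/1859) = 0.60791.
Hence δ = (0.60791)^(1/3) = 0.84712.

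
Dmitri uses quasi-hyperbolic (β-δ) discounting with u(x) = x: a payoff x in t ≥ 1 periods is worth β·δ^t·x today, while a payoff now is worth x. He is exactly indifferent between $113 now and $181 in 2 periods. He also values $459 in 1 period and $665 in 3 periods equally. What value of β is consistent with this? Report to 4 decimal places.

β ≈ 0.9045

From the later pair, β·δ^1·459 = β·δ^3·665; dividing through, δ^2 = 459/665 = 0.69023, so δ = 0.83080.
Now use the now-vs-future pair: 113 = β·δ^2·181 gives β = 113/(0.69023·181) ≈ 0.9045.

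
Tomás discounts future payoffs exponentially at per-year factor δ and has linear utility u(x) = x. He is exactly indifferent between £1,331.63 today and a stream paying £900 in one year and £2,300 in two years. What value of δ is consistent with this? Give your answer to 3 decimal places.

δ ≈ 0.590

The stream is worth 900δ + 2300δ² today, so 900δ + 2300δ² = 1331.63.
That is, 2300δ² + 900δ − 1331.63 = 0, a quadratic in δ.
By the quadratic formula (taking the positive root), δ = (−900 + √13060996.00) / 4600 ≈ 0.590.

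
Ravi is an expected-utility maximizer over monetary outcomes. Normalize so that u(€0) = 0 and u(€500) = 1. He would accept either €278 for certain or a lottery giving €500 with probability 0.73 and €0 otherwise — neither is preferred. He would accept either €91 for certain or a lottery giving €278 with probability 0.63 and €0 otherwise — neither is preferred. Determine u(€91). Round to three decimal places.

0.460

From the first indifference, u(€278) = 0.73·u(€500) + 0.27·u(€0) = 0.73·1 + 0.27·0 = 0.73.
The second indifference gives u(€91) = 0.63·u(€278) + 0.37·u(€0) = 0.63·0.73 + 0.37·0.00 = 0.4599.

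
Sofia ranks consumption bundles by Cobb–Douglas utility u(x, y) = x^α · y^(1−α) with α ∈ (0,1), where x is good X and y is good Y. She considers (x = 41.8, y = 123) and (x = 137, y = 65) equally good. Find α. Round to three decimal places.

The Cobb–Douglas utilities coincide, so 41.8^α·123^(1−α) = 137^α·65^(1−α).
(41.8/137)^α = (65/123)^(1−α); take logs: α·ln(41.8/137) = (1−α)·ln(65/123), i.e. α·-1.187085 = (1−α)·-0.637797.
So α/(1−α) = (-0.637797)/(-1.187085) = 0.537280, and α = 0.537280/1.537280 ≈ 0.350.

α ≈ 0.350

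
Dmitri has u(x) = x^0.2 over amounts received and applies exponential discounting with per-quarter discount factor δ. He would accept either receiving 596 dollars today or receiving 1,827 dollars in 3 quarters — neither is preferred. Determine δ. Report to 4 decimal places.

δ ≈ 0.9280

Equating discounted utilities: u(596) = δ^3·u(1827) ⇒ δ^3 = u(596)/u(1827).
Since u(x) = x^0.2, δ^3 = (596/1827)^0.2 = 0.32622^0.2 = 0.79928.
Hence δ = (0.79928)^(1/3) = 0.928041.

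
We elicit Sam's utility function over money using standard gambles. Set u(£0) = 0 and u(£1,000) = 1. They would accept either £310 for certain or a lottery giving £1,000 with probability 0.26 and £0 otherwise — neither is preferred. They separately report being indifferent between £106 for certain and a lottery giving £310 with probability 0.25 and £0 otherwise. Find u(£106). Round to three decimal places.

0.065

First, u(£310) = 0.26·u(£1,000) + 0.74·u(£0) = 0.26.
Then u(£106) = 0.25·u(£310) + 0.75·u(£0) = 0.25·0.26 + 0.75·0.00 = 0.0650.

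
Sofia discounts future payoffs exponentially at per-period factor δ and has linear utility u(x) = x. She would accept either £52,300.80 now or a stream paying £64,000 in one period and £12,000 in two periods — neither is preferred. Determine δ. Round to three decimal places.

The stream is worth 64000δ + 12000δ² today, so 64000δ + 12000δ² = 52300.80.
Rearranged: 12000δ² + 64000δ − 52300.80 = 0.
The positive root is δ = [−64000 + √(64000² + 4·12000·52300.80)] / (2·12000) = (−64000 + 81280.000)/24000 ≈ 0.720.

δ ≈ 0.720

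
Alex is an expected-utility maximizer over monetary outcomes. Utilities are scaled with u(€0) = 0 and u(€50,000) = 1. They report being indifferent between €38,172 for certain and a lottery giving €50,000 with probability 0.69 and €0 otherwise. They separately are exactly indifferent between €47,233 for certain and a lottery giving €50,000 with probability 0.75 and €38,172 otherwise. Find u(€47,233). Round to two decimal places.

First, u(€38,172) = 0.69·u(€50,000) + 0.31·u(€0) = 0.69.
Chaining: u(€47,233) = 0.75·1.00 + 0.25·0.69 = 0.9225.

0.92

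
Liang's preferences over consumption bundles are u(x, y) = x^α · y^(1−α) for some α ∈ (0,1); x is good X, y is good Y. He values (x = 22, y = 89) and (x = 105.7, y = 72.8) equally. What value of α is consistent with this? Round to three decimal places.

α ≈ 0.113

Indifference: 22^α · 89^(1−α) = 105.7^α · 72.8^(1−α).
Taking logs: α·ln 22 + (1−α)·ln 89 = α·ln 105.7 + (1−α)·ln 72.8, i.e. α·-1.569562 = (1−α)·-0.200920.
With A = -1.569562 and B = -0.200920: α·A = (1−α)·B, so α = B/(A+B) = -0.200920/-1.770482 ≈ 0.113.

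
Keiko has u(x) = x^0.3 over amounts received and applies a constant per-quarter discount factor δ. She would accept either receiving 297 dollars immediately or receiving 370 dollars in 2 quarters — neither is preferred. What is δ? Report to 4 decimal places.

δ ≈ 0.9676

Equating discounted utilities: u(297) = δ^2·u(370) ⇒ δ^2 = u(297)/u(370).
With u(x) = x^0.3: δ^2 = 297^0.3/370^0.3 = (297/370)^0.3 = 0.93620.
Hence δ = (0.93620)^(1/2) = 0.967572.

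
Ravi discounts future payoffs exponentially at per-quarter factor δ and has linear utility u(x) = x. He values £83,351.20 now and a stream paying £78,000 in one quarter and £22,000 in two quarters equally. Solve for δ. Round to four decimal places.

δ ≈ 0.8600

Equating present values: 83351.20 = 78000δ + 22000δ².
That is, 22000δ² + 78000δ − 83351.20 = 0, a quadratic in δ.
By the quadratic formula (taking the positive root), δ = (−78000 + √13418905600.00) / 44000 ≈ 0.8600.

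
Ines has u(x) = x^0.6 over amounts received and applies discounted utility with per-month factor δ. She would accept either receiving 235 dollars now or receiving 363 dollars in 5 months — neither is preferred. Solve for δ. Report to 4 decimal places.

The payoff in 5 months is discounted by δ^5, so u(235) = δ^5·u(363) and δ^5 = u(235)/u(363).
With u(x) = x^0.6: δ^5 = 235^0.6/363^0.6 = (235/363)^0.6 = 0.77037.
Taking the 5th root: δ = 0.77037^(1/5) ≈ 0.9492.

δ ≈ 0.9492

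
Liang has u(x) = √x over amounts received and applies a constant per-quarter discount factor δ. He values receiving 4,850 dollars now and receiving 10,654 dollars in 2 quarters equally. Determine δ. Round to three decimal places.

δ ≈ 0.821

Indifference means u(4850) = δ^2 · u(10654), so δ^2 = u(4850)/u(10654).
With u(x) = √x: δ^2 = √4850/√10654 = √(4850/10654) = 0.67471.
Hence δ = (0.67471)^(1/2) = 0.82140.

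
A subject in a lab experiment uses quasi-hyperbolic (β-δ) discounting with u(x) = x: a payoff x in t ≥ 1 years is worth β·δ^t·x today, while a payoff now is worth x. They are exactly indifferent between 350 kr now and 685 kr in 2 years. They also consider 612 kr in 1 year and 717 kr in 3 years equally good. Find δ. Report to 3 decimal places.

From the later pair, β·δ^1·612 = β·δ^3·717; dividing through, δ^2 = 612/717 = 0.85356, so δ = 0.92388.

δ ≈ 0.924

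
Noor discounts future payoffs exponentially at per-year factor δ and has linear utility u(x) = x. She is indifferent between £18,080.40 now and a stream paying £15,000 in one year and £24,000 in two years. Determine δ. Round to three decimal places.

δ ≈ 0.610

Present value of the stream is 15000·δ + 24000·δ². Indifference gives 15000δ + 24000δ² = 18080.40.
So 24000δ² + 15000δ − 18080.40 = 0.
By the quadratic formula (taking the positive root), δ = (−15000 + √1960718400.00) / 48000 ≈ 0.610.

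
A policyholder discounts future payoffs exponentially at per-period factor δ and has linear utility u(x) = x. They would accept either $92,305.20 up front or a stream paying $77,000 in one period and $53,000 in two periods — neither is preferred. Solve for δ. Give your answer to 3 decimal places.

δ ≈ 0.780

Present value of the stream is 77000·δ + 53000·δ². Indifference gives 77000δ + 53000δ² = 92305.20.
Rearranged: 53000δ² + 77000δ − 92305.20 = 0.
By the quadratic formula (taking the positive root), δ = (−77000 + √25497702400.00) / 106000 ≈ 0.780.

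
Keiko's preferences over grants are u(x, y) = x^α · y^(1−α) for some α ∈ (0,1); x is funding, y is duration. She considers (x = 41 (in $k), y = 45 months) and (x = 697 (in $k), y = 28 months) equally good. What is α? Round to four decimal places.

The Cobb–Douglas utilities coincide, so 41^α·45^(1−α) = 697^α·28^(1−α).
(41/697)^α = (28/45)^(1−α); take logs: α·ln(41/697) = (1−α)·ln(28/45), i.e. α·-2.8332133 = (1−α)·-0.4744580.
Thus α·(-3.3076713) = -0.4744580, so α = -0.4744580/-3.3076713 ≈ 0.1434.

α ≈ 0.1434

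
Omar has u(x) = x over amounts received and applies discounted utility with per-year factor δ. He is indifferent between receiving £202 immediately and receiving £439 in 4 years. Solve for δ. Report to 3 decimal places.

δ ≈ 0.824

Indifference means u(202) = δ^4 · u(439), so δ^4 = u(202)/u(439).
With u(x) = x: δ^4 = 202/439 = 0.46014.
Hence δ = (0.46014)^(1/4) = 0.82361.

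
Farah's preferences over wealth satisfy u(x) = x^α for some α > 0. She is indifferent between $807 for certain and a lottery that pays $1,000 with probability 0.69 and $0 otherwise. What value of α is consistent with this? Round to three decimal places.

EU(lottery) = 0.69·1000^α + 0.31·0 = 0.69·1000^α.
Setting u(807) equal to that: 807^α = 0.69·1000^α ⇒ (807/1000)^α = 0.69.
α = ln(0.69) / ln(807/1000) = -0.371064/-0.214432 ≈ 1.730.

α ≈ 1.730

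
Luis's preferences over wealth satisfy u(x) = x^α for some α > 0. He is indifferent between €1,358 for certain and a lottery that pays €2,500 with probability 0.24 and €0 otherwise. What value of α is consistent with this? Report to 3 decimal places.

α ≈ 2.338

EU(lottery) = 0.24·2500^α + 0.76·0 = 0.24·2500^α.
Setting u(1358) equal to that: 1358^α = 0.24·2500^α ⇒ (1358/2500)^α = 0.24.
Taking logs: α·ln(1358/2500) = ln(0.24), so α = -1.427116 / -0.610278 ≈ 2.338.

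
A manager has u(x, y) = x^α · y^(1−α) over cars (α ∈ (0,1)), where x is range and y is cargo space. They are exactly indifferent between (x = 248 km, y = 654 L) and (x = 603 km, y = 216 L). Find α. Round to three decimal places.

Set the two utilities equal: 248^α·654^(1−α) = 603^α·216^(1−α).
Rearrange to (248/603)^α = (216/654)^(1−α) and take logs: α·-0.888488 = (1−α)·-1.107829.
Thus α·(-1.996317) = -1.107829, so α = -1.107829/-1.996317 ≈ 0.555.

α ≈ 0.555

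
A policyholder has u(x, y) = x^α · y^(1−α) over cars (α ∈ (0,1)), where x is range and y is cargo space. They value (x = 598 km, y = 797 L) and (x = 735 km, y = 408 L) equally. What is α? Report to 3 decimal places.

The Cobb–Douglas utilities coincide, so 598^α·797^(1−α) = 735^α·408^(1−α).
Rearrange to (598/735)^α = (408/797)^(1−α) and take logs: α·-0.206280 = (1−α)·-0.669588.
Thus α·(-0.875868) = -0.669588, so α = -0.669588/-0.875868 ≈ 0.764.

α ≈ 0.764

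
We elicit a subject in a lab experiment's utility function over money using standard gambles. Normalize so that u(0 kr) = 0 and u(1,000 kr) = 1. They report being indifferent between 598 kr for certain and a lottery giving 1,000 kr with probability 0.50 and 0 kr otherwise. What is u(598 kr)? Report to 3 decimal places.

0.500

By the standard-gamble method, u(598 kr) is just the indifference probability on the best outcome: 0.50.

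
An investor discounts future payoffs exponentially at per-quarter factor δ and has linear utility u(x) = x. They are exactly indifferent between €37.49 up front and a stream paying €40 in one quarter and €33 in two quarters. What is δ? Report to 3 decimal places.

δ ≈ 0.620

Equating present values: 37.49 = 40δ + 33δ².
That is, 33δ² + 40δ − 37.49 = 0, a quadratic in δ.
By the quadratic formula (taking the positive root), δ = (−40 + √6548.68) / 66 ≈ 0.620.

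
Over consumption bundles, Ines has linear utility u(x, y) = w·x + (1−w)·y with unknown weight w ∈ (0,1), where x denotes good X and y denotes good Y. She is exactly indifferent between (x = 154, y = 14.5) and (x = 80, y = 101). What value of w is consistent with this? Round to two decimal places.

w = 0.54

u(154,14.5) = u(80,101) means w·154 + (1−w)·14.5 = w·80 + (1−w)·101.
w·(154−80) = (1−w)·(101−14.5), i.e. w·74 = (1−w)·86.5.
So w/(1−w) = 86.5/74 = 1.1689, giving w = 86.5/(74+86.5) = 0.54.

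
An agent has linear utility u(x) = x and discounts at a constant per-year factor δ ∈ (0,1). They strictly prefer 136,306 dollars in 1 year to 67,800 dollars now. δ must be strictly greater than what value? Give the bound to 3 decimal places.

δ > 0.497

Under u(x) = x this choice says 67800 < δ·136306.
So δ > 67800/136306 = 0.49741.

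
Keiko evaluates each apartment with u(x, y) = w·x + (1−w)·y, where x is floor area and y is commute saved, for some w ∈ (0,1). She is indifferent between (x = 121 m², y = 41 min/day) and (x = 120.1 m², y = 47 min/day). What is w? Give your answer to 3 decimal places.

w = 0.870

u(121,41) = u(120.1,47) means w·121 + (1−w)·41 = w·120.1 + (1−w)·47.
Collecting terms: w·0.9 = (1−w)·6.
So w/(1−w) = 6/0.9 = 6.6667, giving w = 6/(0.9+6) = 0.870.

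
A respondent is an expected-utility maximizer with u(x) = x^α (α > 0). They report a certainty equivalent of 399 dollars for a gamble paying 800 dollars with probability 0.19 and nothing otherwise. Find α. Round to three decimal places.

α ≈ 2.387

EU(lottery) = 0.19·800^α + 0.81·0 = 0.19·800^α.
Equating: 399^α = 0.19·800^α, i.e. 0.4988^α = 0.19.
Taking logs: α·ln(399/800) = ln(0.19), so α = -1.660731 / -0.695650 ≈ 2.387.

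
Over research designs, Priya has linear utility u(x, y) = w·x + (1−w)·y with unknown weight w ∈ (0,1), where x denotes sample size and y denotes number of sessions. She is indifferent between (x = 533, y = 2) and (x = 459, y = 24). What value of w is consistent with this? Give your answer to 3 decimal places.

w = 0.229

Equating utilities: w·533 + (1−w)·2 = w·459 + (1−w)·24.
w·(533−459) = (1−w)·(24−2), i.e. w·74 = (1−w)·22.
Hence w = 22/(74+22) = 22/96 = 0.229.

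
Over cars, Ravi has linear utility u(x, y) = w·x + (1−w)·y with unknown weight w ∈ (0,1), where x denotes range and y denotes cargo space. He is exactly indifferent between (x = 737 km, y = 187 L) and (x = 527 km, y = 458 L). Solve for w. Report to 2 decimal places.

w = 0.56

u(737,187) = u(527,458) means w·737 + (1−w)·187 = w·527 + (1−w)·458.
Collecting terms: w·210 = (1−w)·271.
The marginal rate of substitution is 271/210, so w = 271/(210+271) = 0.56.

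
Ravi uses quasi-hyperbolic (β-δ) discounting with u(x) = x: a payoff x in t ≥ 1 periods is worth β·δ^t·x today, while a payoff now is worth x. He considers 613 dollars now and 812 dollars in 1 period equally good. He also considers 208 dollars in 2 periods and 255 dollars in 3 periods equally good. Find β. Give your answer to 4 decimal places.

β ≈ 0.9255

From the later pair, β·δ^2·208 = β·δ^3·255; dividing through, δ = 208/255 = 0.81569.
The first indifference: 613 = β·δ·812, so β = 613/(δ·812) = 613/(0.81569·812) ≈ 0.9255.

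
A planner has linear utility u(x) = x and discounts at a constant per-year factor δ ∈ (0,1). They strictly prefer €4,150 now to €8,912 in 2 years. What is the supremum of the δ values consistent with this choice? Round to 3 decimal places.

δ < 0.682

The preference means 4150 > δ^2·8912.
Hence δ^2 < 4150/8912 = 0.46566, and x ↦ x^(1/2) is increasing on (0,∞).
δ < 0.46566^(1/2) = 0.682.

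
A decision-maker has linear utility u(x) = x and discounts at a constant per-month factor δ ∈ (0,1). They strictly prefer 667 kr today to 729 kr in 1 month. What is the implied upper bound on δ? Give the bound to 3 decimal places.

δ < 0.915

The preference means 667 > δ·729.
So δ < 667/729 = 0.91495.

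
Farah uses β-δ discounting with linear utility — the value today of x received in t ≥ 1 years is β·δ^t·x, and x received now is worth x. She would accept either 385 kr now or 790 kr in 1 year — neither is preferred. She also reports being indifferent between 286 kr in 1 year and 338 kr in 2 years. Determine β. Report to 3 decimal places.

The second indifference involves only future payoffs, so β cancels: β·δ^1·286 = β·δ^2·338, giving δ = 286/338 = 0.84615.
Now use the now-vs-future pair: 385 = β·δ·790 gives β = 385/(0.84615·790) ≈ 0.576.

β ≈ 0.576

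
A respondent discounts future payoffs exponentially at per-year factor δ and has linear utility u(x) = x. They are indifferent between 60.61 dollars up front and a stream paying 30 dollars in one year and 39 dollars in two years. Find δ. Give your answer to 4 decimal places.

The stream is worth 30δ + 39δ² today, so 30δ + 39δ² = 60.61.
So 39δ² + 30δ − 60.61 = 0.
The positive root is δ = [−30 + √(30² + 4·39·60.61)] / (2·39) = (−30 + 101.760)/78 ≈ 0.9200.

δ ≈ 0.9200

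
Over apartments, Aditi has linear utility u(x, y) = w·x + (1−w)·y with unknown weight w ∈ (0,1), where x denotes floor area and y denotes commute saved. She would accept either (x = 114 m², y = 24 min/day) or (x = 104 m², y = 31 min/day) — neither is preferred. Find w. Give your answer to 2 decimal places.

w = 0.41

u(114,24) = u(104,31) means w·114 + (1−w)·24 = w·104 + (1−w)·31.
Rearranging, 10·w − 7·(1−w) = 0.
So w/(1−w) = 7/10 = 0.7000, giving w = 7/(10+7) = 0.41.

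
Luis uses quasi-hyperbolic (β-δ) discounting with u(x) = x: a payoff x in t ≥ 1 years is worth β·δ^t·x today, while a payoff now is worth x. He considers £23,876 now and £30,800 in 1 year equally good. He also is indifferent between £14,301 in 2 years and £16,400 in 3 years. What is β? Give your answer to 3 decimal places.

From the later pair, β·δ^2·14301 = β·δ^3·16400; dividing through, δ = 14301/16400 = 0.87201.
The first indifference: 23876 = β·δ·30800, so β = 23876/(δ·30800) = 23876/(0.87201·30800) ≈ 0.889.

β ≈ 0.889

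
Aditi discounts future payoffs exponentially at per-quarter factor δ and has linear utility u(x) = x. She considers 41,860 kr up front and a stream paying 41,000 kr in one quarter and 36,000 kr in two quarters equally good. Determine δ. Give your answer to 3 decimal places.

Present value of the stream is 41000·δ + 36000·δ². Indifference gives 41000δ + 36000δ² = 41860.
So 36000δ² + 41000δ − 41860 = 0.
δ = (−41000 + √(41000² + 4·36000·41860)) / (2·36000) = (−41000 + √7708840000.00) / 72000 ≈ 0.650.

δ ≈ 0.650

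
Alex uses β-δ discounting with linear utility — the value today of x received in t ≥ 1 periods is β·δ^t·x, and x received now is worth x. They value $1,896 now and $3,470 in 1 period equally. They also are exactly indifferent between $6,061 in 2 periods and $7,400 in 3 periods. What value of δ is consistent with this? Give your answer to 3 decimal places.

δ ≈ 0.819

The second indifference involves only future payoffs, so β cancels: β·δ^2·6061 = β·δ^3·7400, giving δ = 6061/7400 = 0.81905.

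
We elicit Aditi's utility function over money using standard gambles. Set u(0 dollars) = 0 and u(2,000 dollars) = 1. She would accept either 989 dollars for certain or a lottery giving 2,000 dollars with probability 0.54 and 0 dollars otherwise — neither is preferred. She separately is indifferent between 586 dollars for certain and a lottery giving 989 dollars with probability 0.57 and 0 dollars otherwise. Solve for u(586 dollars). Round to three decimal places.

The first gamble pins u(989 dollars): it must equal 0.54·1 + 0.46·0 = 0.54.
The second indifference gives u(586 dollars) = 0.57·u(989 dollars) + 0.43·u(0 dollars) = 0.57·0.54 + 0.43·0.00 = 0.3078.

0.308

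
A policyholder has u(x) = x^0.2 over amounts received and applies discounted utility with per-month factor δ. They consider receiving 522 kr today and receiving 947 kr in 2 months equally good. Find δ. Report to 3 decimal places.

The payoff in 2 months is discounted by δ^2, so u(522) = δ^2·u(947) and δ^2 = u(522)/u(947).
Since u(x) = x^0.2, δ^2 = (522/947)^0.2 = 0.55121^0.2 = 0.88770.
Hence δ = (0.88770)^(1/2) = 0.94218.

δ ≈ 0.942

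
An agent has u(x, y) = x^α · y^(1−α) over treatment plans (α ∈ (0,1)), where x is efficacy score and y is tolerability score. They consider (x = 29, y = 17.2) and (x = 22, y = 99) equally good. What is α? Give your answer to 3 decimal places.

Set the two utilities equal: 29^α·17.2^(1−α) = 22^α·99^(1−α).
Taking logs: α·ln 29 + (1−α)·ln 17.2 = α·ln 22 + (1−α)·ln 99, i.e. α·0.276253 = (1−α)·1.750210.
Thus α·(2.026463) = 1.750210, so α = 1.750210/2.026463 ≈ 0.864.

α ≈ 0.864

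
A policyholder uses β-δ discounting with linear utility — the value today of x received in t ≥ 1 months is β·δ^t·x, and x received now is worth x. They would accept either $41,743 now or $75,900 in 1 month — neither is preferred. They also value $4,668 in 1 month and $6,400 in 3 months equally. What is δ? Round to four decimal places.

δ ≈ 0.8540

The second indifference involves only future payoffs, so β cancels: β·δ^1·4668 = β·δ^3·6400, giving δ^2 = 4668/6400 = 0.72937, so δ = 0.85403.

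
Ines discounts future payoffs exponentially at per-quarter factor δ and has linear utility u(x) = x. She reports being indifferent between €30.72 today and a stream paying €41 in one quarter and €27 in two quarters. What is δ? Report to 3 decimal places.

Present value of the stream is 41·δ + 27·δ². Indifference gives 41δ + 27δ² = 30.72.
Rearranged: 27δ² + 41δ − 30.72 = 0.
By the quadratic formula (taking the positive root), δ = (−41 + √4998.76) / 54 ≈ 0.550.

δ ≈ 0.550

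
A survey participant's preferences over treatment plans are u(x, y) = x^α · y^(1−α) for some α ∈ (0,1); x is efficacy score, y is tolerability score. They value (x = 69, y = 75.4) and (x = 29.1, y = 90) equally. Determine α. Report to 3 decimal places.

α ≈ 0.170

Set the two utilities equal: 69^α·75.4^(1−α) = 29.1^α·90^(1−α).
Rearrange to (69/29.1)^α = (90/75.4)^(1−α) and take logs: α·0.863368 = (1−α)·0.177002.
Thus α·(1.040370) = 0.177002, so α = 0.177002/1.040370 ≈ 0.170.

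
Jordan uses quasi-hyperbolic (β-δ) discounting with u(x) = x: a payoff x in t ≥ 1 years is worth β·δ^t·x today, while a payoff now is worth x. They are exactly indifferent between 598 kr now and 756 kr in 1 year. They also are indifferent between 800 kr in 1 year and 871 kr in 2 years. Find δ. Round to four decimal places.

Both payoffs in the second observation are in the future, so β drops out: δ^1·800 = δ^2·871 ⇒ δ = 800/871 = 0.91848.

δ ≈ 0.9185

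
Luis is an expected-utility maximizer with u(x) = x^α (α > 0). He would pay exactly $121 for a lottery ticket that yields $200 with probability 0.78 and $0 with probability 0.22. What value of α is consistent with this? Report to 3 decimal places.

α ≈ 0.494

EU(lottery) = 0.78·200^α + 0.22·0 = 0.78·200^α.
Equating: 121^α = 0.78·200^α, i.e. 0.6050^α = 0.78.
α = ln(0.78) / ln(121/200) = -0.248461/-0.502527 ≈ 0.494.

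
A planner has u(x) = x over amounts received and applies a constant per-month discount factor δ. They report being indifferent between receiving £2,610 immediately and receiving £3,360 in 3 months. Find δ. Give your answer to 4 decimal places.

Indifference means u(2610) = δ^3 · u(3360), so δ^3 = u(2610)/u(3360).
With u(x) = x: δ^3 = 2610/3360 = 0.77679.
Hence δ = (0.77679)^(1/3) = 0.919250.

δ ≈ 0.9193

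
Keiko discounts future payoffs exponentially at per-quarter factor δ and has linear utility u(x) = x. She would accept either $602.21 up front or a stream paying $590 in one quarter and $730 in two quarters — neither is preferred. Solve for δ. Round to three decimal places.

δ ≈ 0.590

Equating present values: 602.21 = 590δ + 730δ².
So 730δ² + 590δ − 602.21 = 0.
By the quadratic formula (taking the positive root), δ = (−590 + √2106553.20) / 1460 ≈ 0.590.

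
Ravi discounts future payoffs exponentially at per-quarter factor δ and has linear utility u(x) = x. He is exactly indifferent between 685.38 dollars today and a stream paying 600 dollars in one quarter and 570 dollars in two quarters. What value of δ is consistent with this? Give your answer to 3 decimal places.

The stream is worth 600δ + 570δ² today, so 600δ + 570δ² = 685.38.
That is, 570δ² + 600δ − 685.38 = 0, a quadratic in δ.
δ = (−600 + √(600² + 4·570·685.38)) / (2·570) = (−600 + √1922666.40) / 1140 ≈ 0.690.

δ ≈ 0.690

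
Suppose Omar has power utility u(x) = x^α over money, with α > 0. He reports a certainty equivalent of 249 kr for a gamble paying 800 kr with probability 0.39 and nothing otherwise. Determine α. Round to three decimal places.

α ≈ 0.807

Since u(0) = 0, the lottery's EU is 0.39·800^α.
Equating: 249^α = 0.39·800^α, i.e. 0.3113^α = 0.39.
α = ln(0.39) / ln(249/800) = -0.941609/-1.167159 ≈ 0.807.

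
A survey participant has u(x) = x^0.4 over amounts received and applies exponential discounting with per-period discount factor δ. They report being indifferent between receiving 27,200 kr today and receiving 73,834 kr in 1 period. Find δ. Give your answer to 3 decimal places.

δ ≈ 0.671

The payoff in 1 period is discounted by δ, so u(27200) = δ·u(73834) and δ = u(27200)/u(73834).
Since u(x) = x^0.4, δ = (27200/73834)^0.4 = 0.36839^0.4 = 0.67069.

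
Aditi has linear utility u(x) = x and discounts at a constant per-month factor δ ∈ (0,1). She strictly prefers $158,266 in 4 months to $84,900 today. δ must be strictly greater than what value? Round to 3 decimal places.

δ > 0.856

Comparing present values: 84900 < δ^4·158266.
Hence δ^4 > 84900/158266 = 0.53644, and x ↦ x^(1/4) is increasing on (0,∞).
δ > (84900/158266)^(1/4) ≈ 0.856.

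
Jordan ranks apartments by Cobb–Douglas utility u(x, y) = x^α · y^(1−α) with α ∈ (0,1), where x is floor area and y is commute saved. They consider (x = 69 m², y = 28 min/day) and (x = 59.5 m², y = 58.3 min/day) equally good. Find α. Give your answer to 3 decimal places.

Set the two utilities equal: 69^α·28^(1−α) = 59.5^α·58.3^(1−α).
Taking logs: α·ln 69 + (1−α)·ln 28 = α·ln 59.5 + (1−α)·ln 58.3, i.e. α·0.148130 = (1−α)·0.733398.
Thus α·(0.881528) = 0.733398, so α = 0.733398/0.881528 ≈ 0.832.

α ≈ 0.832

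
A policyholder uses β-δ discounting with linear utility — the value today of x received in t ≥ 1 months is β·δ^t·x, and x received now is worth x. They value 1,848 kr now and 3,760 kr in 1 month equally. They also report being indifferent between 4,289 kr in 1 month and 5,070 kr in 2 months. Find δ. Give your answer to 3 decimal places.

δ ≈ 0.846

From the later pair, β·δ^1·4289 = β·δ^2·5070; dividing through, δ = 4289/5070 = 0.84596.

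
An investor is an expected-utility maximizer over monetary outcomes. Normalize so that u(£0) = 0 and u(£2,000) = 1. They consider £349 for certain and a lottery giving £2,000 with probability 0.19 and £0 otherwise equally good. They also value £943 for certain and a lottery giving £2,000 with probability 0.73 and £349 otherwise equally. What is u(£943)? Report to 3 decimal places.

From the first indifference, u(£349) = 0.19·u(£2,000) + 0.81·u(£0) = 0.19·1 + 0.81·0 = 0.19.
The second indifference gives u(£943) = 0.73·u(£2,000) + 0.27·u(£349) = 0.73·1.00 + 0.27·0.19 = 0.7813.

0.781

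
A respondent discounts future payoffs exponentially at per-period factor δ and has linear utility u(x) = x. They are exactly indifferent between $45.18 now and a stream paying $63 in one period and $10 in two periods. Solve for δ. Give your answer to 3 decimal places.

δ ≈ 0.650

The stream is worth 63δ + 10δ² today, so 63δ + 10δ² = 45.18.
So 10δ² + 63δ − 45.18 = 0.
δ = (−63 + √(63² + 4·10·45.18)) / (2·10) = (−63 + √5776.20) / 20 ≈ 0.650.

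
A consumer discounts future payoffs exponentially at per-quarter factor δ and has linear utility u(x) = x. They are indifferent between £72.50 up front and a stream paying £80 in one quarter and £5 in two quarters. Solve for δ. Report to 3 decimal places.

Present value of the stream is 80·δ + 5·δ². Indifference gives 80δ + 5δ² = 72.50.
Rearranged: 5δ² + 80δ − 72.50 = 0.
By the quadratic formula (taking the positive root), δ = (−80 + √7850.00) / 10 ≈ 0.860.

δ ≈ 0.860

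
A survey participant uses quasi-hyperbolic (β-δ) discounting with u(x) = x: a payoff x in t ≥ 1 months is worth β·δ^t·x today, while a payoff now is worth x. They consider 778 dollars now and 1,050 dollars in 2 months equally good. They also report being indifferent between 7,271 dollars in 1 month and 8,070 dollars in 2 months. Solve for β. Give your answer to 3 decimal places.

Both payoffs in the second observation are in the future, so β drops out: δ^1·7271 = δ^2·8070 ⇒ δ = 7271/8070 = 0.90099.
Now use the now-vs-future pair: 778 = β·δ^2·1050 gives β = 778/(0.81179·1050) ≈ 0.913.

β ≈ 0.913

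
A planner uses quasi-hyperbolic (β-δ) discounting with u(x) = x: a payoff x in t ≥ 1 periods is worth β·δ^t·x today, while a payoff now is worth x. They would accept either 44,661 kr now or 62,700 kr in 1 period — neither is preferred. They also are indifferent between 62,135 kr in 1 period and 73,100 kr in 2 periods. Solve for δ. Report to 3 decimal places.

δ ≈ 0.850

From the later pair, β·δ^1·62135 = β·δ^2·73100; dividing through, δ = 62135/73100 = 0.85000.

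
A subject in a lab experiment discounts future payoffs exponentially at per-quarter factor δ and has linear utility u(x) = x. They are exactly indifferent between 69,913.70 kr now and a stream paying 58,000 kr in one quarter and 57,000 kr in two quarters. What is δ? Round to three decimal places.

Equating present values: 69913.70 = 58000δ + 57000δ².
Rearranged: 57000δ² + 58000δ − 69913.70 = 0.
δ = (−58000 + √(58000² + 4·57000·69913.70)) / (2·57000) = (−58000 + √19304323600.00) / 114000 ≈ 0.710.

δ ≈ 0.710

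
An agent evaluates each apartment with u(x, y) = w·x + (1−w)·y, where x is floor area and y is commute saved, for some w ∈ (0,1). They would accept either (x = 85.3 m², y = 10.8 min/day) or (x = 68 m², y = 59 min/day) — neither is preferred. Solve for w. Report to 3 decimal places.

Indifference: w·85.3 + (1−w)·10.8 = w·68 + (1−w)·59.
Rearranging, 17.3·w − 48.2·(1−w) = 0.
So w/(1−w) = 48.2/17.3 = 2.7861, giving w = 48.2/(17.3+48.2) = 0.736.

w = 0.736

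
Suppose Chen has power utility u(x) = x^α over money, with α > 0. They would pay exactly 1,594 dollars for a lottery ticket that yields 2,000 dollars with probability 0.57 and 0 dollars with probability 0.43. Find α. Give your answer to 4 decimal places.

α ≈ 2.4774

The lottery's expected utility is 0.57·u(2000) + 0.43·u(0) = 0.57·2000^α (since u(0) = 0 for α > 0).
Equating: 1594^α = 0.57·2000^α, i.e. 0.7970^α = 0.57.
Taking logs: α·ln(1594/2000) = ln(0.57), so α = -0.5621189 / -0.2269006 ≈ 2.4774.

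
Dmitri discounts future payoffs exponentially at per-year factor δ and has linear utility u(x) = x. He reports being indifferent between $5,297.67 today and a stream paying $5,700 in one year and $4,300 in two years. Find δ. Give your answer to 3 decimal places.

δ ≈ 0.630

Present value of the stream is 5700·δ + 4300·δ². Indifference gives 5700δ + 4300δ² = 5297.67.
Rearranged: 4300δ² + 5700δ − 5297.67 = 0.
The positive root is δ = [−5700 + √(5700² + 4·4300·5297.67)] / (2·4300) = (−5700 + 11118.000)/8600 ≈ 0.630.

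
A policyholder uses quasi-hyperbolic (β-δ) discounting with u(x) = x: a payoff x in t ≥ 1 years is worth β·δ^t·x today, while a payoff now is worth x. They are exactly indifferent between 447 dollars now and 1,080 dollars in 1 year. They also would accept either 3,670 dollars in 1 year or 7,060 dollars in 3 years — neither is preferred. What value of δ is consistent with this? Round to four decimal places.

δ ≈ 0.7210

From the later pair, β·δ^1·3670 = β·δ^3·7060; dividing through, δ^2 = 3670/7060 = 0.51983, so δ = 0.72099.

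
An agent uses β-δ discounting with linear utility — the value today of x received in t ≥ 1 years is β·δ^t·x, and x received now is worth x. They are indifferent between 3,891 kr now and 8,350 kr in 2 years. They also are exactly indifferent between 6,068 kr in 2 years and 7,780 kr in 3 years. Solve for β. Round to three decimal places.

The second indifference involves only future payoffs, so β cancels: β·δ^2·6068 = β·δ^3·7780, giving δ = 6068/7780 = 0.77995.
The first indifference: 3891 = β·δ^2·8350, so β = 3891/(δ^2·8350) = 3891/(0.60832·8350) ≈ 0.766.

β ≈ 0.766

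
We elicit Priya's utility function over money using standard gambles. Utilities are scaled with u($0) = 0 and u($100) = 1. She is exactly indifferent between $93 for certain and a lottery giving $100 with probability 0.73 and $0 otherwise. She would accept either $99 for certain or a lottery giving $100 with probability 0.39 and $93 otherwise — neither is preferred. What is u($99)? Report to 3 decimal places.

First, u($93) = 0.73·u($100) + 0.27·u($0) = 0.73.
Chaining: u($99) = 0.39·1.00 + 0.61·0.73 = 0.8353.

0.835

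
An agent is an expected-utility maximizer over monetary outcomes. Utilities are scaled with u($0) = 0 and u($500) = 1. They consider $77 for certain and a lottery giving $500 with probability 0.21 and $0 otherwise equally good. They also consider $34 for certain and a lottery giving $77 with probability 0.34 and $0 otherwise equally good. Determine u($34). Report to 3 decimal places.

The first gamble pins u($77): it must equal 0.21·1 + 0.79·0 = 0.21.
Then u($34) = 0.34·u($77) + 0.66·u($0) = 0.34·0.21 + 0.66·0.00 = 0.0714.

0.071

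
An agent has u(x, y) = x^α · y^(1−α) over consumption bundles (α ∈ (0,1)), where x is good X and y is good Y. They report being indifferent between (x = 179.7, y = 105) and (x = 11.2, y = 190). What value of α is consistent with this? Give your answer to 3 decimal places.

Set the two utilities equal: 179.7^α·105^(1−α) = 11.2^α·190^(1−α).
(179.7/11.2)^α = (190/105)^(1−α); take logs: α·ln(179.7/11.2) = (1−α)·ln(190/105), i.e. α·2.775375 = (1−α)·0.593064.
Thus α·(3.368439) = 0.593064, so α = 0.593064/3.368439 ≈ 0.176.

α ≈ 0.176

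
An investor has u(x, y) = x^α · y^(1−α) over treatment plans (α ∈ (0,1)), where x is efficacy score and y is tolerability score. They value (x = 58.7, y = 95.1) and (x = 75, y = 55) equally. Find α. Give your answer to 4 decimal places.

α ≈ 0.6908

The Cobb–Douglas utilities coincide, so 58.7^α·95.1^(1−α) = 75^α·55^(1−α).
Taking logs: α·ln 58.7 + (1−α)·ln 95.1 = α·ln 75 + (1−α)·ln 55, i.e. α·-0.2450484 = (1−α)·-0.5475958.
So α/(1−α) = (-0.5475958)/(-0.2450484) = 2.2346434, and α = 2.2346434/3.2346434 ≈ 0.6908.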